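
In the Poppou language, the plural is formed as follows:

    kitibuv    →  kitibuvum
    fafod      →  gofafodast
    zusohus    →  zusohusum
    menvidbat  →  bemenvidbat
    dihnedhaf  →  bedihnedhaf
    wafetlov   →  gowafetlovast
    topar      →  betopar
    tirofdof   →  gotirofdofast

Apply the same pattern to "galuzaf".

begaluzaf

wafetlov and kitibuv both end in -v yet inflect differently (gowafetlovast, kitibuvum), so the final letter is not what conditions the rule; the last vowel is.
"galuzaf" has last vowel 'a'. The stems whose last vowel is 'a' (menvidbat → bemenvidbat, dihnedhaf → bedihnedhaf, topar → betopar) add the prefix be-.
So galuzaf → begaluzaf.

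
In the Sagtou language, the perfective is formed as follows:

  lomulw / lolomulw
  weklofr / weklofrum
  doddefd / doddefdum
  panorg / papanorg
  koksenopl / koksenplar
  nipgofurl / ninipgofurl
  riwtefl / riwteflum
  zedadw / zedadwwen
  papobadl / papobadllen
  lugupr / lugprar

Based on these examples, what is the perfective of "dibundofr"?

"dibundofr" has second-to-last letter 'f'. The stems whose second-to-last letter is 'f' (doddefd → doddefdum, riwtefl → riwteflum, weklofr → weklofrum) add -um.
The other patterns: stems whose second-to-last letter is 'p' delete the last vowel and add -ar; stems whose second-to-last letter is 'd' double the final consonant and add -en; stems whose second-to-last letter is 'l' or 'r' repeat the first consonant+vowel as a prefix.
So dibundofr → dibundofrum.

dibundofrum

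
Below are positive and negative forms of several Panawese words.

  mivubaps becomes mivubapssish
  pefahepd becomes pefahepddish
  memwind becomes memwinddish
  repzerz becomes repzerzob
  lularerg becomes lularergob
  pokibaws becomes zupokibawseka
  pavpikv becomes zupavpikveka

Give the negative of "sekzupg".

sekzupggish

mivubaps and pokibaws both end in -s yet inflect differently (mivubapssish, zupokibawseka), so the final letter is not what conditions the rule; the second-to-last letter is.
"sekzupg" has second-to-last letter 'p'. The stems whose second-to-last letter is 'p' (mivubaps → mivubapssish, pefahepd → pefahepddish) double the final consonant and add -ish.
The other patterns: stems whose second-to-last letter is 'r' add -ob; stems whose second-to-last letter is 'k' or 'w' add zu- … -eka around the stem.
So sekzupg → sekzupggish.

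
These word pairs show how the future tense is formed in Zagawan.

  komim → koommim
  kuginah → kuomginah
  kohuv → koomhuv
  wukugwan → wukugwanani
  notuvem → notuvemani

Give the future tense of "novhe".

novheani

komim and notuvem both end in -m yet inflect differently (koommim, notuvemani), so the final letter is not what conditions the rule; the first letter is.
"novhe" begins with n-. The one such stem in the data (notuvem → notuvemani) adds -ani, so the same rule applies.
So novhe → novheani.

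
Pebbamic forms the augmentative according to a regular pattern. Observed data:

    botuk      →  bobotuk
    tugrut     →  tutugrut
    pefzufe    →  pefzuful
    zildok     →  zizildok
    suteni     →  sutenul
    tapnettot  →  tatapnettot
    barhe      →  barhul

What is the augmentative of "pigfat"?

pipigfat

"pigfat" ends in a consonant. The stems ending in a consonant (tugrut → tutugrut, tapnettot → tatapnettot, botuk → bobotuk) repeat the first consonant+vowel as a prefix.
So pigfat → pipigfat.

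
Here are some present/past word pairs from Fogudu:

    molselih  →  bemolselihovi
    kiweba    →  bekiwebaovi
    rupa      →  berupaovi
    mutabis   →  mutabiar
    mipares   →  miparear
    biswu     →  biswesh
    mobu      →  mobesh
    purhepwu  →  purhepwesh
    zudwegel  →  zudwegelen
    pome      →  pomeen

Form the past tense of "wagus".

waguar

"wagus" ends in -s. The stems ending in -s (mutabis → mutabiar, mipares → miparear) drop the final letter and add -ar.
The other patterns: stems ending in -a or -h add be- … -ovi around the stem; stems ending in -u drop the final letter and add -esh; stems ending in -e or -l add -en.
So wagus → waguar.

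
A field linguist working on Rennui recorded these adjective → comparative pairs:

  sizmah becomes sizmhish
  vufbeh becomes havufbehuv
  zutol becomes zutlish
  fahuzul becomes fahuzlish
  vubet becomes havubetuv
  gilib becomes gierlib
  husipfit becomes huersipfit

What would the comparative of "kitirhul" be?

"kitirhul" has last vowel 'u'. The one such stem in the data (fahuzul → fahuzlish) deletes the last vowel and adds -ish (as do sizmah, zutol), so the same rule applies.
The other patterns: stems whose last vowel is 'i' insert -er- after the first vowel; stems whose last vowel is 'e' add ha- … -uv around the stem.
So kitirhul → kitirhlish.

kitirhlish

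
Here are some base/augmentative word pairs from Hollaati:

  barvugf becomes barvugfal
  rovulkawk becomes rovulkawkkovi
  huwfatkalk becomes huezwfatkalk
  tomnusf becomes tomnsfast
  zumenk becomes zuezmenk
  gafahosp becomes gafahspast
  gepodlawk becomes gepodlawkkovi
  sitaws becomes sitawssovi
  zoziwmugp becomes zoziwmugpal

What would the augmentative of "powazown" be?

tomnusf and barvugf both end in -f yet inflect differently (tomnsfast, barvugfal), so the final letter is not what conditions the rule; the second-to-last letter is.
"powazown" has second-to-last letter 'w'. The stems whose second-to-last letter is 'w' (gepodlawk → gepodlawkkovi, rovulkawk → rovulkawkkovi, sitaws → sitawssovi) double the final consonant and add -ovi.
So powazown → powazownnovi.

powazownnovi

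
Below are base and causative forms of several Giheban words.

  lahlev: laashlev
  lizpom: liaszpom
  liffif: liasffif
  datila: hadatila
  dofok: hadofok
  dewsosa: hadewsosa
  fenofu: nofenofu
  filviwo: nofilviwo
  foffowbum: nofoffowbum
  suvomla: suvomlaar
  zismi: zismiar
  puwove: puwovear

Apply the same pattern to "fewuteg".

nofewuteg

lizpom and foffowbum both end in -m yet inflect differently (liaszpom, nofoffowbum), so the final letter is not what conditions the rule; the first letter is.
"fewuteg" begins with f-. The stems beginning with f- (fenofu → nofenofu, filviwo → nofilviwo, foffowbum → nofoffowbum) add the prefix no-.
The other patterns: stems beginning with l- insert -as- after the first vowel; stems beginning with d- add the prefix ha-; stems beginning with p-, s- or z- add -ar.
So fewuteg → nofewuteg.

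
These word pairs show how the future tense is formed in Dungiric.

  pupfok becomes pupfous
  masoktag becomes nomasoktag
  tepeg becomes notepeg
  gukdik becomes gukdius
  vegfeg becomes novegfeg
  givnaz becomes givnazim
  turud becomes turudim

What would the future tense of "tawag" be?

masoktag and givnaz both have last vowel 'a' yet inflect differently (nomasoktag, givnazim), so the last vowel is not what conditions the rule; the final letter is.
"tawag" ends in -g. The stems ending in -g (vegfeg → novegfeg, tepeg → notepeg, masoktag → nomasoktag) add the prefix no-.
So tawag → notawag.

notawag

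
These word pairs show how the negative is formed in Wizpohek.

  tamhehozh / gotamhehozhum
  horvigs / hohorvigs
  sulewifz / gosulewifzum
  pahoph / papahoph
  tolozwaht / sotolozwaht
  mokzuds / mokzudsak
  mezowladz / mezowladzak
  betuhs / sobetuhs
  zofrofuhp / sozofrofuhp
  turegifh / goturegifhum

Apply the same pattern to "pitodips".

pipitodips

mokzuds and betuhs both end in -s yet inflect differently (mokzudsak, sobetuhs), so the final letter is not what conditions the rule; the second-to-last letter is.
"pitodips" has second-to-last letter 'p'. The one such stem in the data (pahoph → papahoph) repeats the first consonant+vowel as a prefix (as does horvigs), so the same rule applies.
The other patterns: stems whose second-to-last letter is 'd' add -ak; stems whose second-to-last letter is 'h' add the prefix so-; stems whose second-to-last letter is 'f' or 'z' add go- … -um around the stem.
So pitodips → pipitodips.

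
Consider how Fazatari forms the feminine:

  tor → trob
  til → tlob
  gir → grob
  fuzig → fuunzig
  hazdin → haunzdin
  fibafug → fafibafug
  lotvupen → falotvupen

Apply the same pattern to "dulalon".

"dulalon" has 3 vowels. The stems with 3 vowels (fibafug → fafibafug, lotvupen → falotvupen) add the prefix fa-.
The other patterns: stems with 1 vowel delete the last vowel and add -ob; stems with 2 vowels insert -un- after the first vowel.
So dulalon → fadulalon.

fadulalon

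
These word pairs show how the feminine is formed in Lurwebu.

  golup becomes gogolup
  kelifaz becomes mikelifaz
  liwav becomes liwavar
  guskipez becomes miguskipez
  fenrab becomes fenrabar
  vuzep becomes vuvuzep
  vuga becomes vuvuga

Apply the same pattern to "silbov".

silbovar

kelifaz and vuga both have last vowel 'a' yet inflect differently (mikelifaz, vuvuga), so the last vowel is not what conditions the rule; the final letter is.
"silbov" ends in -v. The one such stem in the data (liwav → liwavar) adds -ar, so the same rule applies.
The other patterns: stems ending in -z add the prefix mi-; stems ending in -a or -p repeat the first consonant+vowel as a prefix.
So silbov → silbovar.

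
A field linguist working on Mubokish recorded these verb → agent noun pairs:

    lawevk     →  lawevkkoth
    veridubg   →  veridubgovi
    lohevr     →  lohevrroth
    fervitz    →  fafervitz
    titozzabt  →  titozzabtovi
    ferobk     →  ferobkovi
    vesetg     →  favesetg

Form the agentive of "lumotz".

falumotz

veridubg and vesetg both end in -g yet inflect differently (veridubgovi, favesetg), so the final letter is not what conditions the rule; the second-to-last letter is.
"lumotz" has second-to-last letter 't'. The stems whose second-to-last letter is 't' (vesetg → favesetg, fervitz → fafervitz) add the prefix fa-.
So lumotz → falumotz.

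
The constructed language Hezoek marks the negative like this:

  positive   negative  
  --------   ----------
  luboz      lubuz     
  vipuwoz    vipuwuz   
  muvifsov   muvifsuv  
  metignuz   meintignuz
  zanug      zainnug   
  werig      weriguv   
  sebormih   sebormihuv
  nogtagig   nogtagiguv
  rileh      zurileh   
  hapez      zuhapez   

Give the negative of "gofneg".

zugofneg

"gofneg" has last vowel 'e'. The stems whose last vowel is 'e' (rileh → zurileh, hapez → zuhapez) add the prefix zu-.
The other patterns: stems whose last vowel is 'o' change the last vowel to 'u'; stems whose last vowel is 'u' insert -in- after the first vowel; stems whose last vowel is 'i' add -uv.
So gofneg → zugofneg.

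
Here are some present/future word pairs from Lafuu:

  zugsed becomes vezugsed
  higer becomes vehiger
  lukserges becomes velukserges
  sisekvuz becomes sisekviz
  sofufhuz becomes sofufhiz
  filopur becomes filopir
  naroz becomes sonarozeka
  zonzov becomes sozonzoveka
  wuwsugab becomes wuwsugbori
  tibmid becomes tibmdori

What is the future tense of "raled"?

higer and filopur both end in -r yet inflect differently (vehiger, filopir), so the final letter is not what conditions the rule; the last vowel is.
"raled" has last vowel 'e'. The stems whose last vowel is 'e' (zugsed → vezugsed, higer → vehiger, lukserges → velukserges) add the prefix ve-.
So raled → veraled.

veraled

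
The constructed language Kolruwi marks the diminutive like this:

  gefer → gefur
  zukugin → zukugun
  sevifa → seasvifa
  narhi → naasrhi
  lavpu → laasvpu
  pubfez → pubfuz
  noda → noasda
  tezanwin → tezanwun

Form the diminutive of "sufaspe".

narhi and tezanwin both have last vowel 'i' yet inflect differently (naasrhi, tezanwun), so the last vowel is not what conditions the rule; whether the stem ends in a vowel or a consonant is.
"sufaspe" ends in a vowel. The stems ending in a vowel (sevifa → seasvifa, noda → noasda, lavpu → laasvpu) insert -as- after the first vowel.
So sufaspe → suasfaspe.

suasfaspe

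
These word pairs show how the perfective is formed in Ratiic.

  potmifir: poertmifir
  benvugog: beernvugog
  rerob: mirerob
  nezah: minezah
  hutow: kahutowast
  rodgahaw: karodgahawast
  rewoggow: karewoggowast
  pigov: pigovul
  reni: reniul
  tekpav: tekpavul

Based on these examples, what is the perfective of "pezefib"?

benvugog and rerob both have last vowel 'o' yet inflect differently (beernvugog, mirerob), so the last vowel is not what conditions the rule; the final letter is.
"pezefib" ends in -b. The one such stem in the data (rerob → mirerob) adds the prefix mi-, so the same rule applies.
The other patterns: stems ending in -g or -r insert -er- after the first vowel; stems ending in -w add ka- … -ast around the stem; stems ending in -i or -v add -ul.
So pezefib → mipezefib.

mipezefib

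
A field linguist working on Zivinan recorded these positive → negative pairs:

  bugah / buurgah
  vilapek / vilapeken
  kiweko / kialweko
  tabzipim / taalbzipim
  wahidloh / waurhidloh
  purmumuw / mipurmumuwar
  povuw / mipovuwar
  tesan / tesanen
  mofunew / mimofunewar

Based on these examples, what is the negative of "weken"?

wekenen

"weken" ends in -n. The one such stem in the data (tesan → tesanen) adds -en, so the same rule applies.
The other patterns: stems ending in -m or -o insert -al- after the first vowel; stems ending in -w add mi- … -ar around the stem; stems ending in -h insert -ur- after the first vowel.
So weken → wekenen.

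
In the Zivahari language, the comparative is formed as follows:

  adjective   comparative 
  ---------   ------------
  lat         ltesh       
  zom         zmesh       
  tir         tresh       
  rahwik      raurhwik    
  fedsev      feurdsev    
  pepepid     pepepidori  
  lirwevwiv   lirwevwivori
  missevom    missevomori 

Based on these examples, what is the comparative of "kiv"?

kvesh

fedsev and lirwevwiv both end in -v yet inflect differently (feurdsev, lirwevwivori), so the final letter is not what conditions the rule; the number of vowels is.
"kiv" has 1 vowel. The stems with 1 vowel (lat → ltesh, zom → zmesh, tir → tresh) delete the last vowel and add -esh.
The other patterns: stems with 2 vowels insert -ur- after the first vowel; stems with 3 vowels add -ori.
So kiv → kvesh.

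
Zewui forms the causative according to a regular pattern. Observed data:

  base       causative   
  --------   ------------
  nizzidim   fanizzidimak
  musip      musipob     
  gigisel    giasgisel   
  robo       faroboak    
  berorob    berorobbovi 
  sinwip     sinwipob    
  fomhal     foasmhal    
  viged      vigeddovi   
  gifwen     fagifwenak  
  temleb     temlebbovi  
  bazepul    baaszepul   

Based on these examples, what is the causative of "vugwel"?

vuasgwel

gigisel and temleb both have last vowel 'e' yet inflect differently (giasgisel, temlebbovi), so the last vowel is not what conditions the rule; the final letter is.
"vugwel" ends in -l. The stems ending in -l (fomhal → foasmhal, gigisel → giasgisel, bazepul → baaszepul) insert -as- after the first vowel.
So vugwel → vuasgwel.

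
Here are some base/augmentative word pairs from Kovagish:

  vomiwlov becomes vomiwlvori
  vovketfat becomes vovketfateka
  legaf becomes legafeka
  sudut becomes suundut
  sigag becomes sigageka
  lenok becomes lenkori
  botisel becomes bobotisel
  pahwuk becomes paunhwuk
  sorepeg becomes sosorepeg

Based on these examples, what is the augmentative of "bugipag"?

"bugipag" has last vowel 'a'. The stems whose last vowel is 'a' (legaf → legafeka, vovketfat → vovketfateka, sigag → sigageka) add -eka.
The other patterns: stems whose last vowel is 'e' repeat the first consonant+vowel as a prefix; stems whose last vowel is 'o' delete the last vowel and add -ori; stems whose last vowel is 'u' insert -un- after the first vowel.
So bugipag → bugipageka.

bugipageka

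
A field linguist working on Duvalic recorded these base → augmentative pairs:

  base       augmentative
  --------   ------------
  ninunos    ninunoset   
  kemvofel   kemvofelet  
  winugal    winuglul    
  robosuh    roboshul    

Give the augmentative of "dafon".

dafonet

kemvofel and winugal both end in -l yet inflect differently (kemvofelet, winuglul), so the final letter is not what conditions the rule; the last vowel is.
"dafon" has last vowel 'o'. The one such stem in the data (ninunos → ninunoset) adds -et, so the same rule applies.
So dafon → dafonet.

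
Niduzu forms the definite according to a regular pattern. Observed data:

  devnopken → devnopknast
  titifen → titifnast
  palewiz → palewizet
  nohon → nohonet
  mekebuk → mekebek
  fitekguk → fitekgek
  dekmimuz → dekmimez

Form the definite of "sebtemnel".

dekmimuz and palewiz both end in -z yet inflect differently (dekmimez, palewizet), so the final letter is not what conditions the rule; the last vowel is.
"sebtemnel" has last vowel 'e'. The stems whose last vowel is 'e' (titifen → titifnast, devnopken → devnopknast) delete the last vowel and add -ast.
The other patterns: stems whose last vowel is 'u' change the last vowel to 'e'; stems whose last vowel is 'i' or 'o' add -et.
So sebtemnel → sebtemnlast.

sebtemnlast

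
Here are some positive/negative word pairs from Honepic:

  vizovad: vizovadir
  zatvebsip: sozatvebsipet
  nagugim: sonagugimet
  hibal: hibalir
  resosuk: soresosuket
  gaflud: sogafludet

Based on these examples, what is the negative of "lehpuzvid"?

solehpuzvidet

"lehpuzvid" has last vowel 'i'. The stems whose last vowel is 'i' (zatvebsip → sozatvebsipet, nagugim → sonagugimet) add so- … -et around the stem.
The other pattern: stems whose last vowel is 'a' add -ir.
So lehpuzvid → solehpuzvidet.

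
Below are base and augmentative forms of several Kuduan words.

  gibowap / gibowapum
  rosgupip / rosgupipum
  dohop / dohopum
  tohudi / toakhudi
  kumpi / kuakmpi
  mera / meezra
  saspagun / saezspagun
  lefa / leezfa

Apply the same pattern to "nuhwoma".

"nuhwoma" ends in -a. The stems ending in -a (mera → meezra, lefa → leezfa) insert -ez- after the first vowel.
The other patterns: stems ending in -p add -um; stems ending in -i insert -ak- after the first vowel.
So nuhwoma → nuezhwoma.

nuezhwoma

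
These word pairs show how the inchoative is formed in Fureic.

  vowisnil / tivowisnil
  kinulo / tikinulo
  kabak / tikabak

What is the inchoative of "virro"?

tivirro

Every pair shown (vowisnil → tivowisnil, kinulo → tikinulo, kabak → tikabak) follows the same rule: add the prefix ti-.
So virro → tivirro.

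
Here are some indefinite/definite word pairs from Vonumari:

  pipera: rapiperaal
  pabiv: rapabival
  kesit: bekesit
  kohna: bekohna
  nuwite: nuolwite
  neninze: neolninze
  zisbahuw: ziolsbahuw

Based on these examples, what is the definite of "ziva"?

ziolva

pipera and kohna both end in -a yet inflect differently (rapiperaal, bekohna), so the final letter is not what conditions the rule; the first letter is.
"ziva" begins with z-. The one such stem in the data (zisbahuw → ziolsbahuw) inserts -ol- after the first vowel (as do nuwite, neninze), so the same rule applies.
The other patterns: stems beginning with p- add ra- … -al around the stem; stems beginning with k- add the prefix be-.
So ziva → ziolva.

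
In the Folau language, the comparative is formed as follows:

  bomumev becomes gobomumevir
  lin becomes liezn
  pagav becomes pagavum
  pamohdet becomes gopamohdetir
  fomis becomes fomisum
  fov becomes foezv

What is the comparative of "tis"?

fov and pagav both end in -v yet inflect differently (foezv, pagavum), so the final letter is not what conditions the rule; the number of vowels is.
"tis" has 1 vowel. The stems with 1 vowel (lin → liezn, fov → foezv) insert -ez- after the first vowel.
The other patterns: stems with 2 vowels add -um; stems with 3 vowels add go- … -ir around the stem.
So tis → tiezs.

tiezs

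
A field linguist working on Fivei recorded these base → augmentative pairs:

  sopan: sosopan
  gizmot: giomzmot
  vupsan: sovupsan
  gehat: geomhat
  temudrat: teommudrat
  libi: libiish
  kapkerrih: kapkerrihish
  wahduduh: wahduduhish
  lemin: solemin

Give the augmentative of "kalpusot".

libi and lemin both have last vowel 'i' yet inflect differently (libiish, solemin), so the last vowel is not what conditions the rule; the final letter is.
"kalpusot" ends in -t. The stems ending in -t (gehat → geomhat, temudrat → teommudrat, gizmot → giomzmot) insert -om- after the first vowel.
The other patterns: stems ending in -h or -i add -ish; stems ending in -n add the prefix so-.
So kalpusot → kaomlpusot.

kaomlpusot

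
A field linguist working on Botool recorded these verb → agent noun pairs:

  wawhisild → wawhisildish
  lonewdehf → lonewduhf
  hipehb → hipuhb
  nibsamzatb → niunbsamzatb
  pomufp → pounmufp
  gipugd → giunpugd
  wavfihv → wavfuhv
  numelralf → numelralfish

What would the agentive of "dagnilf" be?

dagnilfish

"dagnilf" has second-to-last letter 'l'. The stems whose second-to-last letter is 'l' (wawhisild → wawhisildish, numelralf → numelralfish) add -ish.
So dagnilf → dagnilfish.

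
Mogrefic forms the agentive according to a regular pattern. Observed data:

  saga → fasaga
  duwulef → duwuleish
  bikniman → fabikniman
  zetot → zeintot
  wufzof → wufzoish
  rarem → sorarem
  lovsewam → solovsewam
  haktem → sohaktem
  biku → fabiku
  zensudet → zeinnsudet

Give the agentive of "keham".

duwulef and rarem both have last vowel 'e' yet inflect differently (duwuleish, sorarem), so the last vowel is not what conditions the rule; the final letter is.
"keham" ends in -m. The stems ending in -m (lovsewam → solovsewam, rarem → sorarem, haktem → sohaktem) add the prefix so-.
So keham → sokeham.

sokeham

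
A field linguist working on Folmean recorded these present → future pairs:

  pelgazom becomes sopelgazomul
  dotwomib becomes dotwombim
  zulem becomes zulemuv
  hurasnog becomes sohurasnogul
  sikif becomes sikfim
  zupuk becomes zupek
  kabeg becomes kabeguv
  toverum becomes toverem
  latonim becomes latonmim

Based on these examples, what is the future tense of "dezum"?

pelgazom and toverum both end in -m yet inflect differently (sopelgazomul, toverem), so the final letter is not what conditions the rule; the last vowel is.
"dezum" has last vowel 'u'. The stems whose last vowel is 'u' (zupuk → zupek, toverum → toverem) change the last vowel to 'e'.
So dezum → dezem.

dezem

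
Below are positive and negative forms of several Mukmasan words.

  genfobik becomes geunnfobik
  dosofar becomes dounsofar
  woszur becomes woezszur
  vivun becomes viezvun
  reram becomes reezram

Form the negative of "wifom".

dosofar and woszur both end in -r yet inflect differently (dounsofar, woezszur), so the final letter is not what conditions the rule; the number of vowels is.
"wifom" has 2 vowels. The stems with 2 vowels (woszur → woezszur, vivun → viezvun, reram → reezram) insert -ez- after the first vowel.
So wifom → wiezfom.

wiezfom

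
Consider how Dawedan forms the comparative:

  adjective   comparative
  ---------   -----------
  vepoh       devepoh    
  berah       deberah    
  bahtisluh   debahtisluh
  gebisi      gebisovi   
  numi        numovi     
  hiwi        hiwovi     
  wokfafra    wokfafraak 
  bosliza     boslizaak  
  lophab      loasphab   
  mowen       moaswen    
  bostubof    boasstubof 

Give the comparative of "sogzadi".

"sogzadi" ends in -i. The stems ending in -i (gebisi → gebisovi, numi → numovi, hiwi → hiwovi) drop the final letter and add -ovi.
The other patterns: stems ending in -h add the prefix de-; stems ending in -a add -ak; stems ending in -b, -f or -n insert -as- after the first vowel.
So sogzadi → sogzadovi.

sogzadovi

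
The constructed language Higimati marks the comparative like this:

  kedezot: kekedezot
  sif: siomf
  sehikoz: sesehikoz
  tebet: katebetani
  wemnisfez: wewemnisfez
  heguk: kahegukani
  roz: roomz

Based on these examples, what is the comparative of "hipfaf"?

tebet and kedezot both end in -t yet inflect differently (katebetani, kekedezot), so the final letter is not what conditions the rule; the number of vowels is.
"hipfaf" has 2 vowels. The stems with 2 vowels (heguk → kahegukani, tebet → katebetani) add ka- … -ani around the stem.
So hipfaf → kahipfafani.

kahipfafani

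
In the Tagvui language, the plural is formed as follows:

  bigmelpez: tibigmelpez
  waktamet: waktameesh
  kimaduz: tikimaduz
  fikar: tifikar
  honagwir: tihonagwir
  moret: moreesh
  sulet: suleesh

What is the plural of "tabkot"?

waktamet and bigmelpez both have last vowel 'e' yet inflect differently (waktameesh, tibigmelpez), so the last vowel is not what conditions the rule; the final letter is.
"tabkot" ends in -t. The stems ending in -t (waktamet → waktameesh, sulet → suleesh, moret → moreesh) drop the final letter and add -esh.
So tabkot → tabkoesh.

tabkoesh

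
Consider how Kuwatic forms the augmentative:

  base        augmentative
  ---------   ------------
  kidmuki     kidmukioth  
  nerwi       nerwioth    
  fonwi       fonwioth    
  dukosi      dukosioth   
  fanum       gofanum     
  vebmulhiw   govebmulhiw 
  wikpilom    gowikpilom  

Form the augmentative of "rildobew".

gorildobew

"rildobew" ends in -w. The one such stem in the data (vebmulhiw → govebmulhiw) adds the prefix go-, so the same rule applies.
So rildobew → gorildobew.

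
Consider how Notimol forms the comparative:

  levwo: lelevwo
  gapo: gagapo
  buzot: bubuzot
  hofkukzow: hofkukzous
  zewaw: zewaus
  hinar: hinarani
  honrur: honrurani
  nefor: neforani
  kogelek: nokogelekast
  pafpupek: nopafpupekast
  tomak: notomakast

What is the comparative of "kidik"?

nokidikast

levwo and hofkukzow both have last vowel 'o' yet inflect differently (lelevwo, hofkukzous), so the last vowel is not what conditions the rule; the final letter is.
"kidik" ends in -k. The stems ending in -k (kogelek → nokogelekast, pafpupek → nopafpupekast, tomak → notomakast) add no- … -ast around the stem.
So kidik → nokidikast.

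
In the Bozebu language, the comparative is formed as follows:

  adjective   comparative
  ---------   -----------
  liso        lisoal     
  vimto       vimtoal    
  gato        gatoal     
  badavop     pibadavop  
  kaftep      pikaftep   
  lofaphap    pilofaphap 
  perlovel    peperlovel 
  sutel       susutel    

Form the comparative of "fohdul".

liso and badavop both have last vowel 'o' yet inflect differently (lisoal, pibadavop), so the last vowel is not what conditions the rule; the final letter is.
"fohdul" ends in -l. The stems ending in -l (perlovel → peperlovel, sutel → susutel) repeat the first consonant+vowel as a prefix.
The other patterns: stems ending in -o add -al; stems ending in -p add the prefix pi-.
So fohdul → fofohdul.

fofohdul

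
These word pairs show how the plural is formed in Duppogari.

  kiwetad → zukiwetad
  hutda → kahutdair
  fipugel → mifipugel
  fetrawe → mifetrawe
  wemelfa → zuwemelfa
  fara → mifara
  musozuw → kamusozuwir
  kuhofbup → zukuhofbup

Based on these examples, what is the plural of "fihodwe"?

mifihodwe

wemelfa and fara both end in -a yet inflect differently (zuwemelfa, mifara), so the final letter is not what conditions the rule; the first letter is.
"fihodwe" begins with f-. The stems beginning with f- (fipugel → mifipugel, fetrawe → mifetrawe, fara → mifara) add the prefix mi-.
The other patterns: stems beginning with k- or w- add the prefix zu-; stems beginning with h- or m- add ka- … -ir around the stem.
So fihodwe → mifihodwe.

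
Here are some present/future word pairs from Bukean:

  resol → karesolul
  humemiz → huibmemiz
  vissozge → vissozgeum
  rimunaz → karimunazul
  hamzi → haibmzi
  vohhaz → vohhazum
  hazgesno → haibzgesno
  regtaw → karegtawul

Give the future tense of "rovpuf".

karovpuful

vohhaz and humemiz both end in -z yet inflect differently (vohhazum, huibmemiz), so the final letter is not what conditions the rule; the first letter is.
"rovpuf" begins with r-. The stems beginning with r- (regtaw → karegtawul, rimunaz → karimunazul, resol → karesolul) add ka- … -ul around the stem.
So rovpuf → karovpuful.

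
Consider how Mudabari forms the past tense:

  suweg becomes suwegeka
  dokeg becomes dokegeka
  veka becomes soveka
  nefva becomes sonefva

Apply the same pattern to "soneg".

suweg and veka both have 2 vowels yet inflect differently (suwegeka, soveka), so the number of vowels is not what conditions the rule; the final letter is.
"soneg" ends in -g. The stems ending in -g (suweg → suwegeka, dokeg → dokegeka) add -eka.
The other pattern: stems ending in -a add the prefix so-.
So soneg → sonegeka.

sonegeka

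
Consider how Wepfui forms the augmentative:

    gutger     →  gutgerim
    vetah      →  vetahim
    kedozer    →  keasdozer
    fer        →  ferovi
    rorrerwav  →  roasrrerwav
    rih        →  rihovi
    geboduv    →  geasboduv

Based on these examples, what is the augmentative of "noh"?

nohovi

"noh" has 1 vowel. The stems with 1 vowel (rih → rihovi, fer → ferovi) add -ovi.
So noh → nohovi.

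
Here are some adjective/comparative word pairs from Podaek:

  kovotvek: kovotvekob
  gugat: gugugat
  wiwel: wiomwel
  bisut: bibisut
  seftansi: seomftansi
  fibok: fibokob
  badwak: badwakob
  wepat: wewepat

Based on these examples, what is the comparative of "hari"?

haomri

badwak and gugat both have last vowel 'a' yet inflect differently (badwakob, gugugat), so the last vowel is not what conditions the rule; the final letter is.
"hari" ends in -i. The one such stem in the data (seftansi → seomftansi) inserts -om- after the first vowel (as does wiwel), so the same rule applies.
So hari → haomri.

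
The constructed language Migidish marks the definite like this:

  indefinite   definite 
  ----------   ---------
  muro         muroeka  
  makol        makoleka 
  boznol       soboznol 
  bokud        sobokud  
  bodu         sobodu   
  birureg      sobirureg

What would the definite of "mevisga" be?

mevisgaeka

boznol and makol both end in -l yet inflect differently (soboznol, makoleka), so the final letter is not what conditions the rule; the first letter is.
"mevisga" begins with m-. The stems beginning with m- (makol → makoleka, muro → muroeka) add -eka.
So mevisga → mevisgaeka.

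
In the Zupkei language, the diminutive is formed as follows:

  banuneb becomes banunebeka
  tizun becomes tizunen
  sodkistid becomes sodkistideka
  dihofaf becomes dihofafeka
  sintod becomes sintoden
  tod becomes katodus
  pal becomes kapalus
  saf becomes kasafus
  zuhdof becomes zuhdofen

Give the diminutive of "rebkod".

"rebkod" has 2 vowels. The stems with 2 vowels (tizun → tizunen, sintod → sintoden, zuhdof → zuhdofen) add -en.
The other patterns: stems with 1 vowel add ka- … -us around the stem; stems with 3 vowels add -eka.
So rebkod → rebkoden.

rebkoden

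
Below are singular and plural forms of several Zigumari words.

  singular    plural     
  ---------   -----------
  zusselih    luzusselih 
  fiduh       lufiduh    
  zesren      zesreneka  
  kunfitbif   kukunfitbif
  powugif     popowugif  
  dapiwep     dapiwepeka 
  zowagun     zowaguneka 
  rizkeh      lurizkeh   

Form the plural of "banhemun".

banhemuneka

"banhemun" ends in -n. The stems ending in -n (zesren → zesreneka, zowagun → zowaguneka) add -eka.
So banhemun → banhemuneka.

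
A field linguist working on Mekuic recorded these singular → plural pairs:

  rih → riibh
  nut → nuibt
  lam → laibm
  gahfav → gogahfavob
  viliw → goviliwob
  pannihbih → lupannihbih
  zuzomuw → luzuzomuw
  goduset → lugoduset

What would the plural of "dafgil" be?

rih and pannihbih both end in -h yet inflect differently (riibh, lupannihbih), so the final letter is not what conditions the rule; the number of vowels is.
"dafgil" has 2 vowels. The stems with 2 vowels (gahfav → gogahfavob, viliw → goviliwob) add go- … -ob around the stem.
The other patterns: stems with 1 vowel insert -ib- after the first vowel; stems with 3 vowels add the prefix lu-.
So dafgil → godafgilob.

godafgilob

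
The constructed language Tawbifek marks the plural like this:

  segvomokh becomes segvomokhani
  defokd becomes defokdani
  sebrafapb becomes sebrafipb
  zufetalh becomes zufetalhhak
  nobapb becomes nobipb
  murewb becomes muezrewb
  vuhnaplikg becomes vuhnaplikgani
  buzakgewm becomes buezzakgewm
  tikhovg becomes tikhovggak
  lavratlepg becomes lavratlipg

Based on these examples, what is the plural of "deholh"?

deholhhak

lavratlepg and vuhnaplikg both end in -g yet inflect differently (lavratlipg, vuhnaplikgani), so the final letter is not what conditions the rule; the second-to-last letter is.
"deholh" has second-to-last letter 'l'. The one such stem in the data (zufetalh → zufetalhhak) doubles the final consonant and adds -ak (as does tikhovg), so the same rule applies.
So deholh → deholhhak.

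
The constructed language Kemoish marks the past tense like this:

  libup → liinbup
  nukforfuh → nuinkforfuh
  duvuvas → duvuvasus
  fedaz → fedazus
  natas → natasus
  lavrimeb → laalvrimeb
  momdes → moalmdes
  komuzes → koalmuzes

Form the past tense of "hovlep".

duvuvas and momdes both end in -s yet inflect differently (duvuvasus, moalmdes), so the final letter is not what conditions the rule; the last vowel is.
"hovlep" has last vowel 'e'. The stems whose last vowel is 'e' (lavrimeb → laalvrimeb, momdes → moalmdes, komuzes → koalmuzes) insert -al- after the first vowel.
So hovlep → hoalvlep.

hoalvlep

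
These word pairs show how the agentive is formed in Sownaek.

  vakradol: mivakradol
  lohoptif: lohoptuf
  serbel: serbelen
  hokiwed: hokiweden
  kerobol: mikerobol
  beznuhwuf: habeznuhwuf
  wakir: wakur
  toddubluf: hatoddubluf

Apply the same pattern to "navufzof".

minavufzof

lohoptif and beznuhwuf both end in -f yet inflect differently (lohoptuf, habeznuhwuf), so the final letter is not what conditions the rule; the last vowel is.
"navufzof" has last vowel 'o'. The stems whose last vowel is 'o' (vakradol → mivakradol, kerobol → mikerobol) add the prefix mi-.
So navufzof → minavufzof.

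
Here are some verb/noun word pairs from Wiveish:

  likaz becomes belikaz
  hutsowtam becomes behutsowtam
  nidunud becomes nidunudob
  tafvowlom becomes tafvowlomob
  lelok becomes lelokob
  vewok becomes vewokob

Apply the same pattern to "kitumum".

kitumumob

hutsowtam and tafvowlom both end in -m yet inflect differently (behutsowtam, tafvowlomob), so the final letter is not what conditions the rule; the last vowel is.
"kitumum" has last vowel 'u'. The one such stem in the data (nidunud → nidunudob) adds -ob, so the same rule applies.
The other pattern: stems whose last vowel is 'a' add the prefix be-.
So kitumum → kitumumob.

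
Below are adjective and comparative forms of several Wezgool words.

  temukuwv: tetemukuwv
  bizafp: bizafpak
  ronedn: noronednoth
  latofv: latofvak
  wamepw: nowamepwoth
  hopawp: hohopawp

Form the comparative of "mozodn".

nomozodnoth

hopawp and bizafp both end in -p yet inflect differently (hohopawp, bizafpak), so the final letter is not what conditions the rule; the second-to-last letter is.
"mozodn" has second-to-last letter 'd'. The one such stem in the data (ronedn → noronednoth) adds no- … -oth around the stem, so the same rule applies.
The other patterns: stems whose second-to-last letter is 'w' repeat the first consonant+vowel as a prefix; stems whose second-to-last letter is 'f' add -ak.
So mozodn → nomozodnoth.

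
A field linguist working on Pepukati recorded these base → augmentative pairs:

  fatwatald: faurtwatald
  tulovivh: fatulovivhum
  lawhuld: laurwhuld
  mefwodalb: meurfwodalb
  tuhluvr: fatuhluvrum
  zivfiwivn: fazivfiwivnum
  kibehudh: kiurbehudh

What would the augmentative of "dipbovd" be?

fadipbovdum

tulovivh and kibehudh both end in -h yet inflect differently (fatulovivhum, kiurbehudh), so the final letter is not what conditions the rule; the second-to-last letter is.
"dipbovd" has second-to-last letter 'v'. The stems whose second-to-last letter is 'v' (tulovivh → fatulovivhum, tuhluvr → fatuhluvrum, zivfiwivn → fazivfiwivnum) add fa- … -um around the stem.
So dipbovd → fadipbovdum.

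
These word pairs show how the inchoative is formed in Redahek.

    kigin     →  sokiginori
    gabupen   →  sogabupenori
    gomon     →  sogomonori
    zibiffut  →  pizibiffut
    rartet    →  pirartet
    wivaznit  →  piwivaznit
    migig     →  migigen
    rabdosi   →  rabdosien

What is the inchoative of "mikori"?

"mikori" ends in -i. The one such stem in the data (rabdosi → rabdosien) adds -en, so the same rule applies.
So mikori → mikorien.

mikorien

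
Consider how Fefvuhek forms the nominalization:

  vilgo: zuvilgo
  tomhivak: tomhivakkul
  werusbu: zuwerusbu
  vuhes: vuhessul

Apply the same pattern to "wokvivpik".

wokvivpikkul

"wokvivpik" ends in a consonant. The stems ending in a consonant (vuhes → vuhessul, tomhivak → tomhivakkul) double the final consonant and add -ul.
The other pattern: stems ending in a vowel add the prefix zu-.
So wokvivpik → wokvivpikkul.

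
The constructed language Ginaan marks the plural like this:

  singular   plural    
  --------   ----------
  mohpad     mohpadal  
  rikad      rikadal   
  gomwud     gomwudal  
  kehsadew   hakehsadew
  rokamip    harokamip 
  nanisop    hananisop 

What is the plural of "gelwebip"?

rikad and rokamip both begin with r- yet inflect differently (rikadal, harokamip), so the first letter is not what conditions the rule; the final letter is.
"gelwebip" ends in -p. The stems ending in -p (rokamip → harokamip, nanisop → hananisop) add the prefix ha-.
So gelwebip → hagelwebip.

hagelwebip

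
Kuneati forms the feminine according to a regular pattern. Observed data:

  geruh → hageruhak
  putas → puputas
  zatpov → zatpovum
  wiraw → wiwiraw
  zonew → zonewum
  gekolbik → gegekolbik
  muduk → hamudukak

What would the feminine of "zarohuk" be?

muduk and gekolbik both end in -k yet inflect differently (hamudukak, gegekolbik), so the final letter is not what conditions the rule; the last vowel is.
"zarohuk" has last vowel 'u'. The stems whose last vowel is 'u' (muduk → hamudukak, geruh → hageruhak) add ha- … -ak around the stem.
The other patterns: stems whose last vowel is 'e' or 'o' add -um; stems whose last vowel is 'a' or 'i' repeat the first consonant+vowel as a prefix.
So zarohuk → hazarohukak.

hazarohukak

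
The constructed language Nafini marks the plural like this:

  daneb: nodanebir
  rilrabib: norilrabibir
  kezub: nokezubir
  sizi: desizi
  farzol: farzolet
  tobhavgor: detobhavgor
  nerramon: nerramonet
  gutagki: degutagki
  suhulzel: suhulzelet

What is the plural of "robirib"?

daneb and suhulzel both have last vowel 'e' yet inflect differently (nodanebir, suhulzelet), so the last vowel is not what conditions the rule; the final letter is.
"robirib" ends in -b. The stems ending in -b (daneb → nodanebir, rilrabib → norilrabibir, kezub → nokezubir) add no- … -ir around the stem.
The other patterns: stems ending in -l or -n add -et; stems ending in -i or -r add the prefix de-.
So robirib → norobiribir.

norobiribir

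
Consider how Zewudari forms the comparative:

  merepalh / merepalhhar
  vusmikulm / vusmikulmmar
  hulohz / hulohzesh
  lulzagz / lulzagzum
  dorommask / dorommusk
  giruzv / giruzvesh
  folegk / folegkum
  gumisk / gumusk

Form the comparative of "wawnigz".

folegk and dorommask both end in -k yet inflect differently (folegkum, dorommusk), so the final letter is not what conditions the rule; the second-to-last letter is.
"wawnigz" has second-to-last letter 'g'. The stems whose second-to-last letter is 'g' (folegk → folegkum, lulzagz → lulzagzum) add -um.
The other patterns: stems whose second-to-last letter is 's' change the last vowel to 'u'; stems whose second-to-last letter is 'l' double the final consonant and add -ar; stems whose second-to-last letter is 'h' or 'z' add -esh.
So wawnigz → wawnigzum.

wawnigzum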